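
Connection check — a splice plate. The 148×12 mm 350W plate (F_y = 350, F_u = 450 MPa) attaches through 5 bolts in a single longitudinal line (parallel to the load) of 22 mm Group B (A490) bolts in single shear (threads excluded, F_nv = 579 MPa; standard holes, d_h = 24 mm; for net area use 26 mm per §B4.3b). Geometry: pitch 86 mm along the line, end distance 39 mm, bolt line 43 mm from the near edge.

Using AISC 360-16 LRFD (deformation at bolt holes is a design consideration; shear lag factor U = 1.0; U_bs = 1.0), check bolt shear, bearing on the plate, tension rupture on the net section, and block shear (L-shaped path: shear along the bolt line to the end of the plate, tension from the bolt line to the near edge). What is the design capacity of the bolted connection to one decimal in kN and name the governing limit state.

Bolt shear: A_b = π(22)²/4 = 380.13 mm². φR_n = 0.75 × 579 × 380.13 × 5 × 1 = 825.4 kN.
Bearing (12 mm plate, F_u = 450 MPa): end bolts L_c = 39 − 24/2 = 27, R_n = min(1.2×27×12×450, 2.4×22×12×450) = 174.96 kN/bolt; interior L_c = 86 − 24 = 62, R_n = 285.12 kN/bolt. φR_n = 0.75 × (1×174.96 + 4×285.12) = 986.6 kN.
Tension rupture (net): A_n = (148 − 1×26)×12 = 1464 mm² (U = 1.0, A_e = A_n). φR_n = 0.75 × 450 × 1464 = 494.1 kN.
Block shear: shear path 1×[39+4×86] = 1×383 mm, A_gv = 4596, A_nv = 1×(383 − 4.5×26)×12 = 3192 mm²; tension to near edge: (43 − 0.5×26)×12 = 360 mm². R_n = min(0.6×450×3192, 0.6×350×4596) + 1.0×450×360 = min(861.84, 965.16) + 162 = 1023.8 kN. φR_n = 0.75 × 1023.8 = 767.9 kN.
Governing: min(825.4, 986.6, 494.1, 767.9) = 494.1 kN → net-section rupture.

494.1 kN (net-section rupture governs)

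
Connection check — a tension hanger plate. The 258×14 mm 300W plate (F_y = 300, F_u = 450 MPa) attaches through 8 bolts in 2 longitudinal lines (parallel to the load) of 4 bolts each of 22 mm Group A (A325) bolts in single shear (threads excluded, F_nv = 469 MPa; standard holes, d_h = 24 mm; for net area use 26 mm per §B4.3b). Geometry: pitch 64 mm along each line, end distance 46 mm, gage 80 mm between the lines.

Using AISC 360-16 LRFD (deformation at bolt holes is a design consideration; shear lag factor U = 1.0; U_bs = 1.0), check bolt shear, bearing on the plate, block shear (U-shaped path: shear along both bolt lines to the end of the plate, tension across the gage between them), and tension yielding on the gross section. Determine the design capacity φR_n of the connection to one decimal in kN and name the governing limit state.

Bolt shear: A_b = π(22)²/4 = 380.13 mm². φR_n = 0.75 × 469 × 380.13 × 8 × 1 = 1069.7 kN.
Bearing (14 mm plate, F_u = 450 MPa): end bolts L_c = 46 − 24/2 = 34, R_n = min(1.2×34×14×450, 2.4×22×14×450) = 257.04 kN/bolt; interior L_c = 64 − 24 = 40, R_n = 302.4 kN/bolt. φR_n = 0.75 × (2×257.04 + 6×302.4) = 1746.4 kN.
Block shear: shear path 2×[46+3×64] = 2×238 mm, A_gv = 6664, A_nv = 2×(238 − 3.5×26)×14 = 4116 mm²; tension across gage: (80 − 1×26)×14 = 756 mm². R_n = min(0.6×450×4116, 0.6×300×6664) + 1.0×450×756 = min(1111.3, 1199.5) + 340.2 = 1451.5 kN. φR_n = 0.75 × 1451.5 = 1088.6 kN.
Tension yield (gross): A_g = 258×14 = 3612 mm². φR_n = 0.90 × 300 × 3612 = 975.2 kN.
Governing: min(1069.7, 1746.4, 1088.6, 975.2) = 975.2 kN → gross-section yield.

975.2 kN (gross-section yield governs)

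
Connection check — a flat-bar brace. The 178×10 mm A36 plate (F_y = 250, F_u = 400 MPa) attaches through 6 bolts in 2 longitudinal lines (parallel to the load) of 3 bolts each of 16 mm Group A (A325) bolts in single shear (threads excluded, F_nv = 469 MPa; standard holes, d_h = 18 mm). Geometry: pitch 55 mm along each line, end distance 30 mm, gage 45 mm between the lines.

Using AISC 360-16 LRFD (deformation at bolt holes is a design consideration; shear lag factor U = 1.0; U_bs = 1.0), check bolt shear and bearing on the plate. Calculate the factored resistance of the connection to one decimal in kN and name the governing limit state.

424.3 kN (bolt shear governs)

Bolt shear: A_b = π(16)²/4 = 201.06 mm². φR_n = 0.75 × 469 × 201.06 × 6 × 1 = 424.3 kN.
Bearing (10 mm plate, F_u = 400 MPa): end bolts L_c = 30 − 18/2 = 21, R_n = min(1.2×21×10×400, 2.4×16×10×400) = 100.8 kN/bolt; interior L_c = 55 − 18 = 37, R_n = 153.6 kN/bolt. φR_n = 0.75 × (2×100.8 + 4×153.6) = 612.0 kN.
Governing: min(424.3, 612.0) = 424.3 kN → bolt shear.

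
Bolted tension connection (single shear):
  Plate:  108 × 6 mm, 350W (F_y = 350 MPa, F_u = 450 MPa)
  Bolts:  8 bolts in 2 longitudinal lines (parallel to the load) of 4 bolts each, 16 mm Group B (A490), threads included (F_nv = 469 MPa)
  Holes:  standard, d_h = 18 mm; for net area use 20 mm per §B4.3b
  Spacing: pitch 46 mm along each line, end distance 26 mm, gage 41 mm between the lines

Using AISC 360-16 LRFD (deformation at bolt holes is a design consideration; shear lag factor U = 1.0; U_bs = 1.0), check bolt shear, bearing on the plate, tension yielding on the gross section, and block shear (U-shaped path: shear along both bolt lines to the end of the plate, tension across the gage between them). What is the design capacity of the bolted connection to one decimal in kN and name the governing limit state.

204.1 kN (gross-section yield governs)

Bolt shear: A_b = π(16)²/4 = 201.06 mm². φR_n = 0.75 × 469 × 201.06 × 8 × 1 = 565.8 kN.
Bearing (6 mm plate, F_u = 450 MPa): end bolts L_c = 26 − 18/2 = 17, R_n = min(1.2×17×6×450, 2.4×16×6×450) = 55.08 kN/bolt; interior L_c = 46 − 18 = 28, R_n = 90.72 kN/bolt. φR_n = 0.75 × (2×55.08 + 6×90.72) = 490.9 kN.
Tension yield (gross): A_g = 108×6 = 648 mm². φR_n = 0.90 × 350 × 648 = 204.1 kN.
Block shear: shear path 2×[26+3×46] = 2×164 mm, A_gv = 1968, A_nv = 2×(164 − 3.5×20)×6 = 1128 mm²; tension across gage: (41 − 1×20)×6 = 126 mm². R_n = min(0.6×450×1128, 0.6×350×1968) + 1.0×450×126 = min(304.56, 413.28) + 56.7 = 361.26 kN. φR_n = 0.75 × 361.26 = 270.9 kN.
Governing: min(565.8, 490.9, 204.1, 270.9) = 204.1 kN → gross-section yield.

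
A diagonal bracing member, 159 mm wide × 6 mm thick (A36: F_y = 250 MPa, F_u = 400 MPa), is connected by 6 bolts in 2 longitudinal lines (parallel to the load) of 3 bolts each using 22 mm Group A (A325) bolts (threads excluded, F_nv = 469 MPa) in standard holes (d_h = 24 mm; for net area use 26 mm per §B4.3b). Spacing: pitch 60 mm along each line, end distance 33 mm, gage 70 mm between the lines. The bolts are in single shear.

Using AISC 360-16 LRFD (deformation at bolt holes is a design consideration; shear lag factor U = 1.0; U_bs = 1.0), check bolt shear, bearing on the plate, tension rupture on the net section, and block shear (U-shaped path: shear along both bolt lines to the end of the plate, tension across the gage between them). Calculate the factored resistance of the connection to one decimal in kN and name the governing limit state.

Bolt shear: A_b = π(22)²/4 = 380.13 mm². φR_n = 0.75 × 469 × 380.13 × 6 × 1 = 802.3 kN.
Bearing (6 mm plate, F_u = 400 MPa): end bolts L_c = 33 − 24/2 = 21, R_n = min(1.2×21×6×400, 2.4×22×6×400) = 60.48 kN/bolt; interior L_c = 60 − 24 = 36, R_n = 103.68 kN/bolt. φR_n = 0.75 × (2×60.48 + 4×103.68) = 401.8 kN.
Tension rupture (net): A_n = (159 − 2×26)×6 = 642 mm² (U = 1.0, A_e = A_n). φR_n = 0.75 × 400 × 642 = 192.6 kN.
Block shear: shear path 2×[33+2×60] = 2×153 mm, A_gv = 1836, A_nv = 2×(153 − 2.5×26)×6 = 1056 mm²; tension across gage: (70 − 1×26)×6 = 264 mm². R_n = min(0.6×400×1056, 0.6×250×1836) + 1.0×400×264 = min(253.44, 275.4) + 105.6 = 359.04 kN. φR_n = 0.75 × 359.04 = 269.3 kN.
Governing: min(802.3, 401.8, 192.6, 269.3) = 192.6 kN → net-section rupture.

192.6 kN (net-section rupture governs)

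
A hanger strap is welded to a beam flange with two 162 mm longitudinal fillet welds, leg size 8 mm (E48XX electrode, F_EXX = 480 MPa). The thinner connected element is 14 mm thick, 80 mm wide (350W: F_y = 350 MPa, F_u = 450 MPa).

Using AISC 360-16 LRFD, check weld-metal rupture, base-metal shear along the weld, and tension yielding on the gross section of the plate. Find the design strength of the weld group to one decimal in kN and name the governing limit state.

352.8 kN (gross-section yield governs)

Weld metal: throat = 0.707×8 = 5.656 mm, L = 2×162 = 324 mm. φR_n = 0.75 × 0.6 × 480 × 5.656 × 324 = 395.8 kN.
Base metal shear (14 mm plate): yield φR_n = 1.0×0.6×350×14×324 = 952.6 kN; rupture φR_n = 0.75×0.6×450×14×324 = 918.5 kN; take 918.5 kN (rupture).
Tension yield (gross): A_g = 80×14 = 1120 mm². φR_n = 0.90 × 350 × 1120 = 352.8 kN.
Governing: min(395.8, 918.5, 352.8) = 352.8 kN → gross-section yield.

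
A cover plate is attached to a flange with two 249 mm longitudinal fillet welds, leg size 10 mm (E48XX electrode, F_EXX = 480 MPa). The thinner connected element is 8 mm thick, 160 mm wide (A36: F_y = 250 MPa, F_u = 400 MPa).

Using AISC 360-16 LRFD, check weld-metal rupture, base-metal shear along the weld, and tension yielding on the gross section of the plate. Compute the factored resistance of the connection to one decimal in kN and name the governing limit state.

Weld metal: throat = 0.707×10 = 7.07 mm, L = 2×249 = 498 mm. φR_n = 0.75 × 0.6 × 480 × 7.07 × 498 = 760.5 kN.
Base metal shear (8 mm plate): yield φR_n = 1.0×0.6×250×8×498 = 597.6 kN; rupture φR_n = 0.75×0.6×400×8×498 = 717.1 kN; take 597.6 kN (yield).
Tension yield (gross): A_g = 160×8 = 1280 mm². φR_n = 0.90 × 250 × 1280 = 288.0 kN.
Governing: min(760.5, 597.6, 288.0) = 288.0 kN → gross-section yield.

288.0 kN (gross-section yield governs)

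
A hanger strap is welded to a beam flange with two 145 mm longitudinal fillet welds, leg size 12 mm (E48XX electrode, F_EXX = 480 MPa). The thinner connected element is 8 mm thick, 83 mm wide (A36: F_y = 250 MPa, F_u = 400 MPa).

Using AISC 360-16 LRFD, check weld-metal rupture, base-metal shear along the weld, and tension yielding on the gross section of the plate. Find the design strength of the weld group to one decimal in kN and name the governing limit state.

Weld metal: throat = 0.707×12 = 8.484 mm, L = 2×145 = 290 mm. φR_n = 0.75 × 0.6 × 480 × 8.484 × 290 = 531.4 kN.
Base metal shear (8 mm plate): yield φR_n = 1.0×0.6×250×8×290 = 348.0 kN; rupture φR_n = 0.75×0.6×400×8×290 = 417.6 kN; take 348.0 kN (yield).
Tension yield (gross): A_g = 83×8 = 664 mm². φR_n = 0.90 × 250 × 664 = 149.4 kN.
Governing: min(531.4, 348.0, 149.4) = 149.4 kN → gross-section yield.

149.4 kN (gross-section yield governs)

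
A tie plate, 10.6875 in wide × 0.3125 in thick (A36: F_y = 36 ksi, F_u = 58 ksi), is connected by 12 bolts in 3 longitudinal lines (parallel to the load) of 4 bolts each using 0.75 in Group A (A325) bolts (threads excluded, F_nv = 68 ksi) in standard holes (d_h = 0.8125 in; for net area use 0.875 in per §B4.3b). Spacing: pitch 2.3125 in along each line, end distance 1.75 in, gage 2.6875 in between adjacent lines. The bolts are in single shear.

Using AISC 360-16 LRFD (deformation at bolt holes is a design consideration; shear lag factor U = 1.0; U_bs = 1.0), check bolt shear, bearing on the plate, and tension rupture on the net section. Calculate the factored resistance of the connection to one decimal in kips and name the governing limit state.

109.6 kips (net-section rupture governs)

Bolt shear: A_b = π(0.75)²/4 = 0.44179 in². φR_n = 0.75 × 68 × 0.44179 × 12 × 1 = 270.4 kips.
Bearing (0.3125 in plate, F_u = 58 ksi): end bolts L_c = 1.75 − 0.8125/2 = 1.34375, R_n = min(1.2×1.34375×0.3125×58, 2.4×0.75×0.3125×58) = 29.227 kips/bolt; interior L_c = 2.3125 − 0.8125 = 1.5, R_n = 32.625 kips/bolt. φR_n = 0.75 × (3×29.227 + 9×32.625) = 286.0 kips.
Tension rupture (net): A_n = (10.6875 − 3×0.875)×0.3125 = 2.5195 in² (U = 1.0, A_e = A_n). φR_n = 0.75 × 58 × 2.5195 = 109.6 kips.
Governing: min(270.4, 286.0, 109.6) = 109.6 kips → net-section rupture.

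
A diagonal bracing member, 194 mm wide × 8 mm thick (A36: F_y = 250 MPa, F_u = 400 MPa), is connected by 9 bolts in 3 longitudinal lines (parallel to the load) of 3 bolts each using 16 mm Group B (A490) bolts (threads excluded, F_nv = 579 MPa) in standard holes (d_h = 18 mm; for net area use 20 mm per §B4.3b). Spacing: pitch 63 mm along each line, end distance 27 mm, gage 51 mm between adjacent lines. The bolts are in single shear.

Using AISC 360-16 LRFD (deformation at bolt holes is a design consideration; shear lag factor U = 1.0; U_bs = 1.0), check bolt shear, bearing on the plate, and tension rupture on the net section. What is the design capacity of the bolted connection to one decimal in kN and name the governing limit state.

321.6 kN (net-section rupture governs)

Bolt shear: A_b = π(16)²/4 = 201.06 mm². φR_n = 0.75 × 579 × 201.06 × 9 × 1 = 785.8 kN.
Bearing (8 mm plate, F_u = 400 MPa): end bolts L_c = 27 − 18/2 = 18, R_n = min(1.2×18×8×400, 2.4×16×8×400) = 69.12 kN/bolt; interior L_c = 63 − 18 = 45, R_n = 122.88 kN/bolt. φR_n = 0.75 × (3×69.12 + 6×122.88) = 708.5 kN.
Tension rupture (net): A_n = (194 − 3×20)×8 = 1072 mm² (U = 1.0, A_e = A_n). φR_n = 0.75 × 400 × 1072 = 321.6 kN.
Governing: min(785.8, 708.5, 321.6) = 321.6 kN → net-section rupture.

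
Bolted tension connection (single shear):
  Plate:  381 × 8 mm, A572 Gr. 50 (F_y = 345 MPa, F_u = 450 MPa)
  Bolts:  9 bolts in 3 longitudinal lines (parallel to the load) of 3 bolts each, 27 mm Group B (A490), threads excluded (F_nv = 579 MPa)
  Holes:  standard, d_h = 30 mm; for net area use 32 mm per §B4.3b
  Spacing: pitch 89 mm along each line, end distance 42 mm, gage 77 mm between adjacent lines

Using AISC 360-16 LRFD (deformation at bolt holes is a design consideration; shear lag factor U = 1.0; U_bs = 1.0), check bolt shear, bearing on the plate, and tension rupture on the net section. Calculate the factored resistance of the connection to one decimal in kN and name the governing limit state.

769.5 kN (net-section rupture governs)

Bolt shear: A_b = π(27)²/4 = 572.56 mm². φR_n = 0.75 × 579 × 572.56 × 9 × 1 = 2237.7 kN.
Bearing (8 mm plate, F_u = 450 MPa): end bolts L_c = 42 − 30/2 = 27, R_n = min(1.2×27×8×450, 2.4×27×8×450) = 116.64 kN/bolt; interior L_c = 89 − 30 = 59, R_n = 233.28 kN/bolt. φR_n = 0.75 × (3×116.64 + 6×233.28) = 1312.2 kN.
Tension rupture (net): A_n = (381 − 3×32)×8 = 2280 mm² (U = 1.0, A_e = A_n). φR_n = 0.75 × 450 × 2280 = 769.5 kN.
Governing: min(2237.7, 1312.2, 769.5) = 769.5 kN → net-section rupture.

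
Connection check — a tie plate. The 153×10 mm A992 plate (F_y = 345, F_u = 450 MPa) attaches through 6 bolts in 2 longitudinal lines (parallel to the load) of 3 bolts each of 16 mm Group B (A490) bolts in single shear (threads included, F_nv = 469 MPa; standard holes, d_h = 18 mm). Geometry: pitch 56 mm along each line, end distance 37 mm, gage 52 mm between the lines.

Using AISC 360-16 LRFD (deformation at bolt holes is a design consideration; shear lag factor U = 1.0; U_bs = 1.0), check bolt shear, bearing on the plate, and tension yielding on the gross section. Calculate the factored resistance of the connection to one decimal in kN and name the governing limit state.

Bolt shear: A_b = π(16)²/4 = 201.06 mm². φR_n = 0.75 × 469 × 201.06 × 6 × 1 = 424.3 kN.
Bearing (10 mm plate, F_u = 450 MPa): end bolts L_c = 37 − 18/2 = 28, R_n = min(1.2×28×10×450, 2.4×16×10×450) = 151.2 kN/bolt; interior L_c = 56 − 18 = 38, R_n = 172.8 kN/bolt. φR_n = 0.75 × (2×151.2 + 4×172.8) = 745.2 kN.
Tension yield (gross): A_g = 153×10 = 1530 mm². φR_n = 0.90 × 345 × 1530 = 475.1 kN.
Governing: min(424.3, 745.2, 475.1) = 424.3 kN → bolt shear.

424.3 kN (bolt shear governs)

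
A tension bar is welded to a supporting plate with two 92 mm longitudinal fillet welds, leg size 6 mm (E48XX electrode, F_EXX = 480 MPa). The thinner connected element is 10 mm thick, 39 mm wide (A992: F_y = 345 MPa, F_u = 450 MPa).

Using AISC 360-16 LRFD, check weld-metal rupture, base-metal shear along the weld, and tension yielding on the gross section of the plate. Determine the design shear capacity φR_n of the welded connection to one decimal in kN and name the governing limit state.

121.1 kN (gross-section yield governs)

Weld metal: throat = 0.707×6 = 4.242 mm, L = 2×92 = 184 mm. φR_n = 0.75 × 0.6 × 480 × 4.242 × 184 = 168.6 kN.
Base metal shear (10 mm plate): yield φR_n = 1.0×0.6×345×10×184 = 380.9 kN; rupture φR_n = 0.75×0.6×450×10×184 = 372.6 kN; take 372.6 kN (rupture).
Tension yield (gross): A_g = 39×10 = 390 mm². φR_n = 0.90 × 345 × 390 = 121.1 kN.
Governing: min(168.6, 372.6, 121.1) = 121.1 kN → gross-section yield.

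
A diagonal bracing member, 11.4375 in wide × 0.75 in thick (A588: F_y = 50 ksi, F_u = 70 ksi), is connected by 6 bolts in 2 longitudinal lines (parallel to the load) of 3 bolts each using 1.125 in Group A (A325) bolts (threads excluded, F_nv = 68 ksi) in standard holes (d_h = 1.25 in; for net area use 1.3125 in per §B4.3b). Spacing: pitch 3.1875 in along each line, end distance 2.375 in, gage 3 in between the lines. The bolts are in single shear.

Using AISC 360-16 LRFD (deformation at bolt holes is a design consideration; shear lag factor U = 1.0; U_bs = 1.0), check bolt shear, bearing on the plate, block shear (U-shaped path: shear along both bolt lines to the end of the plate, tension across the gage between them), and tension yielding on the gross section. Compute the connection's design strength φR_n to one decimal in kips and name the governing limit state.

304.2 kips (bolt shear governs)

Bolt shear: A_b = π(1.125)²/4 = 0.99402 in². φR_n = 0.75 × 68 × 0.99402 × 6 × 1 = 304.2 kips.
Bearing (0.75 in plate, F_u = 70 ksi): end bolts L_c = 2.375 − 1.25/2 = 1.75, R_n = min(1.2×1.75×0.75×70, 2.4×1.125×0.75×70) = 110.25 kips/bolt; interior L_c = 3.1875 − 1.25 = 1.9375, R_n = 122.06 kips/bolt. φR_n = 0.75 × (2×110.25 + 4×122.06) = 531.6 kips.
Block shear: shear path 2×[2.375+2×3.1875] = 2×8.75 in, A_gv = 13.125, A_nv = 2×(8.75 − 2.5×1.3125)×0.75 = 8.2031 in²; tension across gage: (3 − 1×1.3125)×0.75 = 1.2656 in². R_n = min(0.6×70×8.2031, 0.6×50×13.125) + 1.0×70×1.2656 = min(344.53, 393.75) + 88.592 = 433.12 kips. φR_n = 0.75 × 433.12 = 324.8 kips.
Tension yield (gross): A_g = 11.4375×0.75 = 8.5781 in². φR_n = 0.90 × 50 × 8.5781 = 386.0 kips.
Governing: min(304.2, 531.6, 324.8, 386.0) = 304.2 kips → bolt shear.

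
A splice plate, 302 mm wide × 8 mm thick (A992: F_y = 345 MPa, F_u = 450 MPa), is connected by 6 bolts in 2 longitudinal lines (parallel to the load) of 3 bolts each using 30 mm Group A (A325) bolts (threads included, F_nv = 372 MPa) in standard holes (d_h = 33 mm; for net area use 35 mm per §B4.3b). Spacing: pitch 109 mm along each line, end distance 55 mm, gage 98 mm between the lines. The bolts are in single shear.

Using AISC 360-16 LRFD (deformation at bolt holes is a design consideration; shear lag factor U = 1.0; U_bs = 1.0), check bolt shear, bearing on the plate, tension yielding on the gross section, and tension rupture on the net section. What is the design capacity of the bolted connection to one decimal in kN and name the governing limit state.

626.4 kN (net-section rupture governs)

Bolt shear: A_b = π(30)²/4 = 706.86 mm². φR_n = 0.75 × 372 × 706.86 × 6 × 1 = 1183.3 kN.
Bearing (8 mm plate, F_u = 450 MPa): end bolts L_c = 55 − 33/2 = 38.5, R_n = min(1.2×38.5×8×450, 2.4×30×8×450) = 166.32 kN/bolt; interior L_c = 109 − 33 = 76, R_n = 259.2 kN/bolt. φR_n = 0.75 × (2×166.32 + 4×259.2) = 1027.1 kN.
Tension yield (gross): A_g = 302×8 = 2416 mm². φR_n = 0.90 × 345 × 2416 = 750.2 kN.
Tension rupture (net): A_n = (302 − 2×35)×8 = 1856 mm² (U = 1.0, A_e = A_n). φR_n = 0.75 × 450 × 1856 = 626.4 kN.
Governing: min(1183.3, 1027.1, 750.2, 626.4) = 626.4 kN → net-section rupture.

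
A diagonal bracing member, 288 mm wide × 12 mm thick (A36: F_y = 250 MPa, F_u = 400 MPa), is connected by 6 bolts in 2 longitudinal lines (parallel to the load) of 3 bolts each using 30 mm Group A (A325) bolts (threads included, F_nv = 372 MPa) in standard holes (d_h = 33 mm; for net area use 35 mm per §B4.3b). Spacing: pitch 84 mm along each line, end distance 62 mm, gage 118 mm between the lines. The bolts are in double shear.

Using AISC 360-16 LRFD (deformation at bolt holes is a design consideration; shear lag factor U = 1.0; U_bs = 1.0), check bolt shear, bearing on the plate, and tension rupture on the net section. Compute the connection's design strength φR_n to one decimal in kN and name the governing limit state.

Bolt shear: A_b = π(30)²/4 = 706.86 mm². φR_n = 0.75 × 372 × 706.86 × 6 × 2 = 2366.6 kN.
Bearing (12 mm plate, F_u = 400 MPa): end bolts L_c = 62 − 33/2 = 45.5, R_n = min(1.2×45.5×12×400, 2.4×30×12×400) = 262.08 kN/bolt; interior L_c = 84 − 33 = 51, R_n = 293.76 kN/bolt. φR_n = 0.75 × (2×262.08 + 4×293.76) = 1274.4 kN.
Tension rupture (net): A_n = (288 − 2×35)×12 = 2616 mm² (U = 1.0, A_e = A_n). φR_n = 0.75 × 400 × 2616 = 784.8 kN.
Governing: min(2366.6, 1274.4, 784.8) = 784.8 kN → net-section rupture.

784.8 kN (net-section rupture governs)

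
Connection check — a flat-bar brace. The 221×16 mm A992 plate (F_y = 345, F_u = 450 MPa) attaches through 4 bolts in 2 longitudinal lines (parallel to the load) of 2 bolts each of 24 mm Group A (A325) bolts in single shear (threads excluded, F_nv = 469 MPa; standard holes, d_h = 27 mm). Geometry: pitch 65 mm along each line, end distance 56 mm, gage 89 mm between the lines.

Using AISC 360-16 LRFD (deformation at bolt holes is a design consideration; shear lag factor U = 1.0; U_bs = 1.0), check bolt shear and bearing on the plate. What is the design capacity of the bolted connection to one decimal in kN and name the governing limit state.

Bolt shear: A_b = π(24)²/4 = 452.39 mm². φR_n = 0.75 × 469 × 452.39 × 4 × 1 = 636.5 kN.
Bearing (16 mm plate, F_u = 450 MPa): end bolts L_c = 56 − 27/2 = 42.5, R_n = min(1.2×42.5×16×450, 2.4×24×16×450) = 367.2 kN/bolt; interior L_c = 65 − 27 = 38, R_n = 328.32 kN/bolt. φR_n = 0.75 × (2×367.2 + 2×328.32) = 1043.3 kN.
Governing: min(636.5, 1043.3) = 636.5 kN → bolt shear.

636.5 kN (bolt shear governs)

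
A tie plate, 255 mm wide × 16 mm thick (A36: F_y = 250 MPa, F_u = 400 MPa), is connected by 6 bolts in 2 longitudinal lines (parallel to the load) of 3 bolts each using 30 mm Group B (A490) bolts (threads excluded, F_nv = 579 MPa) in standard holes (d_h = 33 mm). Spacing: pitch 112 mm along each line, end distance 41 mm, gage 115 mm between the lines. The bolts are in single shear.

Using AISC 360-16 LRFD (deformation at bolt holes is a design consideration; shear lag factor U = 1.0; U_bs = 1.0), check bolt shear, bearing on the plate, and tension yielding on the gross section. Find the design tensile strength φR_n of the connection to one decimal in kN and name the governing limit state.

Bolt shear: A_b = π(30)²/4 = 706.86 mm². φR_n = 0.75 × 579 × 706.86 × 6 × 1 = 1841.7 kN.
Bearing (16 mm plate, F_u = 400 MPa): end bolts L_c = 41 − 33/2 = 24.5, R_n = min(1.2×24.5×16×400, 2.4×30×16×400) = 188.16 kN/bolt; interior L_c = 112 − 33 = 79, R_n = 460.8 kN/bolt. φR_n = 0.75 × (2×188.16 + 4×460.8) = 1664.6 kN.
Tension yield (gross): A_g = 255×16 = 4080 mm². φR_n = 0.90 × 250 × 4080 = 918.0 kN.
Governing: min(1841.7, 1664.6, 918.0) = 918.0 kN → gross-section yield.

918.0 kN (gross-section yield governs)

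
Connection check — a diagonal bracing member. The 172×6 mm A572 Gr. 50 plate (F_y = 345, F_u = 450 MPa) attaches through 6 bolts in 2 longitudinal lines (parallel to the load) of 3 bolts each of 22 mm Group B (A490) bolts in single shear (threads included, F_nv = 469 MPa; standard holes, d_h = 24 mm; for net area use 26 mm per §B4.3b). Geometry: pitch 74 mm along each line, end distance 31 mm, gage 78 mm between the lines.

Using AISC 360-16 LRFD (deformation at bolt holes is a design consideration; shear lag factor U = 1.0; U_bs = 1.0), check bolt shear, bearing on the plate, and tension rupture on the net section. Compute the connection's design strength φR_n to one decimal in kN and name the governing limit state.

243.0 kN (net-section rupture governs)

Bolt shear: A_b = π(22)²/4 = 380.13 mm². φR_n = 0.75 × 469 × 380.13 × 6 × 1 = 802.3 kN.
Bearing (6 mm plate, F_u = 450 MPa): end bolts L_c = 31 − 24/2 = 19, R_n = min(1.2×19×6×450, 2.4×22×6×450) = 61.56 kN/bolt; interior L_c = 74 − 24 = 50, R_n = 142.56 kN/bolt. φR_n = 0.75 × (2×61.56 + 4×142.56) = 520.0 kN.
Tension rupture (net): A_n = (172 − 2×26)×6 = 720 mm² (U = 1.0, A_e = A_n). φR_n = 0.75 × 450 × 720 = 243.0 kN.
Governing: min(802.3, 520.0, 243.0) = 243.0 kN → net-section rupture.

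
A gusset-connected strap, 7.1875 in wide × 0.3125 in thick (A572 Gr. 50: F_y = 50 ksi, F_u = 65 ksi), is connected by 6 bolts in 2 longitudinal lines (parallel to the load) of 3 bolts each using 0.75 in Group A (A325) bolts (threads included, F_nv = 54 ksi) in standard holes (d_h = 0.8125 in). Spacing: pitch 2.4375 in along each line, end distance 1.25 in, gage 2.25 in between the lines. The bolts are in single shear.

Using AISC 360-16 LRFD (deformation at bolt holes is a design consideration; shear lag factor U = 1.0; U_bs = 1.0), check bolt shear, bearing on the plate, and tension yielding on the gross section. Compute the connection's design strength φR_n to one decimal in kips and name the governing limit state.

Bolt shear: A_b = π(0.75)²/4 = 0.44179 in². φR_n = 0.75 × 54 × 0.44179 × 6 × 1 = 107.4 kips.
Bearing (0.3125 in plate, F_u = 65 ksi): end bolts L_c = 1.25 − 0.8125/2 = 0.84375, R_n = min(1.2×0.84375×0.3125×65, 2.4×0.75×0.3125×65) = 20.566 kips/bolt; interior L_c = 2.4375 − 0.8125 = 1.625, R_n = 36.563 kips/bolt. φR_n = 0.75 × (2×20.566 + 4×36.563) = 140.5 kips.
Tension yield (gross): A_g = 7.1875×0.3125 = 2.2461 in². φR_n = 0.90 × 50 × 2.2461 = 101.1 kips.
Governing: min(107.4, 140.5, 101.1) = 101.1 kips → gross-section yield.

101.1 kips (gross-section yield governs)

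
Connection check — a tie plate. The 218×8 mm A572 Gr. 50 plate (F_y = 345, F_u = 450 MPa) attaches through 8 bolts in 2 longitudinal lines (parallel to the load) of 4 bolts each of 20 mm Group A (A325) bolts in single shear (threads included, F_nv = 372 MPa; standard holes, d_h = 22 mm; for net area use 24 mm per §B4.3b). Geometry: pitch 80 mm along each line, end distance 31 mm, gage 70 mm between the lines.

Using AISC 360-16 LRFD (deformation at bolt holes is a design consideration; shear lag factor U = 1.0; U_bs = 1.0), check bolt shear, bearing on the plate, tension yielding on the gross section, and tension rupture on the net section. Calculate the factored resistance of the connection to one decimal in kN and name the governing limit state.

459.0 kN (net-section rupture governs)

Bolt shear: A_b = π(20)²/4 = 314.16 mm². φR_n = 0.75 × 372 × 314.16 × 8 × 1 = 701.2 kN.
Bearing (8 mm plate, F_u = 450 MPa): end bolts L_c = 31 − 22/2 = 20, R_n = min(1.2×20×8×450, 2.4×20×8×450) = 86.4 kN/bolt; interior L_c = 80 − 22 = 58, R_n = 172.8 kN/bolt. φR_n = 0.75 × (2×86.4 + 6×172.8) = 907.2 kN.
Tension yield (gross): A_g = 218×8 = 1744 mm². φR_n = 0.90 × 345 × 1744 = 541.5 kN.
Tension rupture (net): A_n = (218 − 2×24)×8 = 1360 mm² (U = 1.0, A_e = A_n). φR_n = 0.75 × 450 × 1360 = 459.0 kN.
Governing: min(701.2, 907.2, 541.5, 459.0) = 459.0 kN → net-section rupture.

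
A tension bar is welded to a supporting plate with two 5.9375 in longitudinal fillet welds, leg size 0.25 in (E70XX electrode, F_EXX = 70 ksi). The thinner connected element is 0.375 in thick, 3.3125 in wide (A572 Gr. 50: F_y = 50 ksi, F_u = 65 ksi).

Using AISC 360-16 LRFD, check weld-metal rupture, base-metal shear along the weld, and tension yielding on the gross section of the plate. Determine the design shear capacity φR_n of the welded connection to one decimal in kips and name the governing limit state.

Weld metal: throat = 0.707×0.25 = 0.17675 in, L = 2×5.9375 = 11.875 in. φR_n = 0.75 × 0.6 × 70 × 0.17675 × 11.875 = 66.1 kips.
Base metal shear (0.375 in plate): yield φR_n = 1.0×0.6×50×0.375×11.875 = 133.6 kips; rupture φR_n = 0.75×0.6×65×0.375×11.875 = 130.3 kips; take 130.3 kips (rupture).
Tension yield (gross): A_g = 3.3125×0.375 = 1.2422 in². φR_n = 0.90 × 50 × 1.2422 = 55.9 kips.
Governing: min(66.1, 130.3, 55.9) = 55.9 kips → gross-section yield.

55.9 kips (gross-section yield governs)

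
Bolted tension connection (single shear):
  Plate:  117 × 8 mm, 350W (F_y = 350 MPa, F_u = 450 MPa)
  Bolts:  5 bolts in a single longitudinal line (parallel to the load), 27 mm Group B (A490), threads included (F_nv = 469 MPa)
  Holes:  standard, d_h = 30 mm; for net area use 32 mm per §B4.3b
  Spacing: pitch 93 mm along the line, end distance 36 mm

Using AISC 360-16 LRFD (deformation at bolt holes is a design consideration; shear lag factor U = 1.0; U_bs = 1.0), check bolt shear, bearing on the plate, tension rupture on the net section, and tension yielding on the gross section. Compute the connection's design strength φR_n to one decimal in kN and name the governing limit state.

229.5 kN (net-section rupture governs)

Bolt shear: A_b = π(27)²/4 = 572.56 mm². φR_n = 0.75 × 469 × 572.56 × 5 × 1 = 1007.0 kN.
Bearing (8 mm plate, F_u = 450 MPa): end bolts L_c = 36 − 30/2 = 21, R_n = min(1.2×21×8×450, 2.4×27×8×450) = 90.72 kN/bolt; interior L_c = 93 − 30 = 63, R_n = 233.28 kN/bolt. φR_n = 0.75 × (1×90.72 + 4×233.28) = 767.9 kN.
Tension rupture (net): A_n = (117 − 1×32)×8 = 680 mm² (U = 1.0, A_e = A_n). φR_n = 0.75 × 450 × 680 = 229.5 kN.
Tension yield (gross): A_g = 117×8 = 936 mm². φR_n = 0.90 × 350 × 936 = 294.8 kN.
Governing: min(1007.0, 767.9, 229.5, 294.8) = 229.5 kN → net-section rupture.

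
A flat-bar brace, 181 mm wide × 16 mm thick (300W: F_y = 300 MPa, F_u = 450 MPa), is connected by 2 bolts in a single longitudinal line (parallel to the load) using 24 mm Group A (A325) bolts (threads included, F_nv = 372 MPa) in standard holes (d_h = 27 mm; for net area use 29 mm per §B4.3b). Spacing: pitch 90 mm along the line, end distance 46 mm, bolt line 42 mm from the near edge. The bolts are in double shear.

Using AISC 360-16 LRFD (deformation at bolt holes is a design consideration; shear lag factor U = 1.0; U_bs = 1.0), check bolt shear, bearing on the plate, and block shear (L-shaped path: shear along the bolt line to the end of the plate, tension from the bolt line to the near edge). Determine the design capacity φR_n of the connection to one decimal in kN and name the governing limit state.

Bolt shear: A_b = π(24)²/4 = 452.39 mm². φR_n = 0.75 × 372 × 452.39 × 2 × 2 = 504.9 kN.
Bearing (16 mm plate, F_u = 450 MPa): end bolts L_c = 46 − 27/2 = 32.5, R_n = min(1.2×32.5×16×450, 2.4×24×16×450) = 280.8 kN/bolt; interior L_c = 90 − 27 = 63, R_n = 414.72 kN/bolt. φR_n = 0.75 × (1×280.8 + 1×414.72) = 521.6 kN.
Block shear: shear path 1×[46+1×90] = 1×136 mm, A_gv = 2176, A_nv = 1×(136 − 1.5×29)×16 = 1480 mm²; tension to near edge: (42 − 0.5×29)×16 = 440 mm². R_n = min(0.6×450×1480, 0.6×300×2176) + 1.0×450×440 = min(399.6, 391.68) + 198 = 589.68 kN. φR_n = 0.75 × 589.68 = 442.3 kN.
Governing: min(504.9, 521.6, 442.3) = 442.3 kN → block shear.

442.3 kN (block shear governs)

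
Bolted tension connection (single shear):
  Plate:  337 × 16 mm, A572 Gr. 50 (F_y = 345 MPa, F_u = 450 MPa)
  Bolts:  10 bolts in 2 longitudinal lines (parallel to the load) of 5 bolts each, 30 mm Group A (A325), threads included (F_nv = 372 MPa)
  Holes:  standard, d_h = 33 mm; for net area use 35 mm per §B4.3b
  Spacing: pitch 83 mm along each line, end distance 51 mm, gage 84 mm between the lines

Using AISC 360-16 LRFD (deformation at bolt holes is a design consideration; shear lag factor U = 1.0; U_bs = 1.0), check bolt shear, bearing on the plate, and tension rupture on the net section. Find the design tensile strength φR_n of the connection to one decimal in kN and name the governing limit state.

1441.8 kN (net-section rupture governs)

Bolt shear: A_b = π(30)²/4 = 706.86 mm². φR_n = 0.75 × 372 × 706.86 × 10 × 1 = 1972.1 kN.
Bearing (16 mm plate, F_u = 450 MPa): end bolts L_c = 51 − 33/2 = 34.5, R_n = min(1.2×34.5×16×450, 2.4×30×16×450) = 298.08 kN/bolt; interior L_c = 83 − 33 = 50, R_n = 432 kN/bolt. φR_n = 0.75 × (2×298.08 + 8×432) = 3039.1 kN.
Tension rupture (net): A_n = (337 − 2×35)×16 = 4272 mm² (U = 1.0, A_e = A_n). φR_n = 0.75 × 450 × 4272 = 1441.8 kN.
Governing: min(1972.1, 3039.1, 1441.8) = 1441.8 kN → net-section rupture.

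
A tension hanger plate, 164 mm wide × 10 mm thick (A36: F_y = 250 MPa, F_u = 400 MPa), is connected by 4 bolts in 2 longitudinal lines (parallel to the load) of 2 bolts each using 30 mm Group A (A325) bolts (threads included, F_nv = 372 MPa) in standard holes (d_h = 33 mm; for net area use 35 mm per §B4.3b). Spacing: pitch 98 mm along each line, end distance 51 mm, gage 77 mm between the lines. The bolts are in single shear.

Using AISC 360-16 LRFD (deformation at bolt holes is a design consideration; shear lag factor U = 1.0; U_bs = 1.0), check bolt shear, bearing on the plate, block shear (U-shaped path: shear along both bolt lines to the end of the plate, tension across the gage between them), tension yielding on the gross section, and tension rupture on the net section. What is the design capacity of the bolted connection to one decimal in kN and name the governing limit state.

282.0 kN (net-section rupture governs)

Bolt shear: A_b = π(30)²/4 = 706.86 mm². φR_n = 0.75 × 372 × 706.86 × 4 × 1 = 788.9 kN.
Bearing (10 mm plate, F_u = 400 MPa): end bolts L_c = 51 − 33/2 = 34.5, R_n = min(1.2×34.5×10×400, 2.4×30×10×400) = 165.6 kN/bolt; interior L_c = 98 − 33 = 65, R_n = 288 kN/bolt. φR_n = 0.75 × (2×165.6 + 2×288) = 680.4 kN.
Block shear: shear path 2×[51+1×98] = 2×149 mm, A_gv = 2980, A_nv = 2×(149 − 1.5×35)×10 = 1930 mm²; tension across gage: (77 − 1×35)×10 = 420 mm². R_n = min(0.6×400×1930, 0.6×250×2980) + 1.0×400×420 = min(463.2, 447) + 168 = 615 kN. φR_n = 0.75 × 615 = 461.3 kN.
Tension yield (gross): A_g = 164×10 = 1640 mm². φR_n = 0.90 × 250 × 1640 = 369.0 kN.
Tension rupture (net): A_n = (164 − 2×35)×10 = 940 mm² (U = 1.0, A_e = A_n). φR_n = 0.75 × 400 × 940 = 282.0 kN.
Governing: min(788.9, 680.4, 461.3, 369.0, 282.0) = 282.0 kN → net-section rupture.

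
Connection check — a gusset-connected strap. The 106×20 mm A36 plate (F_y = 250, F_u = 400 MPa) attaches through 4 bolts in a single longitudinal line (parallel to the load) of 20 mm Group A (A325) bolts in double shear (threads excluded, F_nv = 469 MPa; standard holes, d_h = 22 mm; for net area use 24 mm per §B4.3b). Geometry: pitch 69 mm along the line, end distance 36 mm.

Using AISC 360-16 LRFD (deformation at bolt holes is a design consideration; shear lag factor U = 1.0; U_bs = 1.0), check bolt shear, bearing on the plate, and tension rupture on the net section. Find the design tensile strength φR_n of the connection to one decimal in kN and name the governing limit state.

492.0 kN (net-section rupture governs)

Bolt shear: A_b = π(20)²/4 = 314.16 mm². φR_n = 0.75 × 469 × 314.16 × 4 × 2 = 884.0 kN.
Bearing (20 mm plate, F_u = 400 MPa): end bolts L_c = 36 − 22/2 = 25, R_n = min(1.2×25×20×400, 2.4×20×20×400) = 240 kN/bolt; interior L_c = 69 − 22 = 47, R_n = 384 kN/bolt. φR_n = 0.75 × (1×240 + 3×384) = 1044.0 kN.
Tension rupture (net): A_n = (106 − 1×24)×20 = 1640 mm² (U = 1.0, A_e = A_n). φR_n = 0.75 × 400 × 1640 = 492.0 kN.
Governing: min(884.0, 1044.0, 492.0) = 492.0 kN → net-section rupture.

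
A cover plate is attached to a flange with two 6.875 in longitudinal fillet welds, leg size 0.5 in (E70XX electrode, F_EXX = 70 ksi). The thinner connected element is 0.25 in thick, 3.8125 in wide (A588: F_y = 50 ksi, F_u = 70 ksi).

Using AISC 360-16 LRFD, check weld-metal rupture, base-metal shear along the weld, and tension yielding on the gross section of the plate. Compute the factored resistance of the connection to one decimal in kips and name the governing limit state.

42.9 kips (gross-section yield governs)

Weld metal: throat = 0.707×0.5 = 0.3535 in, L = 2×6.875 = 13.75 in. φR_n = 0.75 × 0.6 × 70 × 0.3535 × 13.75 = 153.1 kips.
Base metal shear (0.25 in plate): yield φR_n = 1.0×0.6×50×0.25×13.75 = 103.1 kips; rupture φR_n = 0.75×0.6×70×0.25×13.75 = 108.3 kips; take 103.1 kips (yield).
Tension yield (gross): A_g = 3.8125×0.25 = 0.95313 in². φR_n = 0.90 × 50 × 0.95313 = 42.9 kips.
Governing: min(153.1, 103.1, 42.9) = 42.9 kips → gross-section yield.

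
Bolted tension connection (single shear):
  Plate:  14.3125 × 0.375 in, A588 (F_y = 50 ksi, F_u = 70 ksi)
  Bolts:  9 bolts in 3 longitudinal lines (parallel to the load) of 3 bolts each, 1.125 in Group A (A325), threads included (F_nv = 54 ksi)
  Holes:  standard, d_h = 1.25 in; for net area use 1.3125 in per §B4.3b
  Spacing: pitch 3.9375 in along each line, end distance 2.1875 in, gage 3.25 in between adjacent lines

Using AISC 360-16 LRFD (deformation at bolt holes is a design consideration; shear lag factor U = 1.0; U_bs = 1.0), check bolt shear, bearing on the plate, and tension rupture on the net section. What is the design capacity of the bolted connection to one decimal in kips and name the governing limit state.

Bolt shear: A_b = π(1.125)²/4 = 0.99402 in². φR_n = 0.75 × 54 × 0.99402 × 9 × 1 = 362.3 kips.
Bearing (0.375 in plate, F_u = 70 ksi): end bolts L_c = 2.1875 − 1.25/2 = 1.5625, R_n = min(1.2×1.5625×0.375×70, 2.4×1.125×0.375×70) = 49.219 kips/bolt; interior L_c = 3.9375 − 1.25 = 2.6875, R_n = 70.875 kips/bolt. φR_n = 0.75 × (3×49.219 + 6×70.875) = 429.7 kips.
Tension rupture (net): A_n = (14.3125 − 3×1.3125)×0.375 = 3.8906 in² (U = 1.0, A_e = A_n). φR_n = 0.75 × 70 × 3.8906 = 204.3 kips.
Governing: min(362.3, 429.7, 204.3) = 204.3 kips → net-section rupture.

204.3 kips (net-section rupture governs)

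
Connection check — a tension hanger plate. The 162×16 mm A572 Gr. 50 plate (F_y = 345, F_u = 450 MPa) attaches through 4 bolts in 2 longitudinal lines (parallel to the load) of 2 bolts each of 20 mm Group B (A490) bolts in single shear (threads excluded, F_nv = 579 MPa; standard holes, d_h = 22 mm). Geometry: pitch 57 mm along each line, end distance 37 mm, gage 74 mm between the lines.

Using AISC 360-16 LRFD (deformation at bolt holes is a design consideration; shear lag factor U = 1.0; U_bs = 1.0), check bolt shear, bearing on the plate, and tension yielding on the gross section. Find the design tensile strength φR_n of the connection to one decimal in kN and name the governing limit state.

Bolt shear: A_b = π(20)²/4 = 314.16 mm². φR_n = 0.75 × 579 × 314.16 × 4 × 1 = 545.7 kN.
Bearing (16 mm plate, F_u = 450 MPa): end bolts L_c = 37 − 22/2 = 26, R_n = min(1.2×26×16×450, 2.4×20×16×450) = 224.64 kN/bolt; interior L_c = 57 − 22 = 35, R_n = 302.4 kN/bolt. φR_n = 0.75 × (2×224.64 + 2×302.4) = 790.6 kN.
Tension yield (gross): A_g = 162×16 = 2592 mm². φR_n = 0.90 × 345 × 2592 = 804.8 kN.
Governing: min(545.7, 790.6, 804.8) = 545.7 kN → bolt shear.

545.7 kN (bolt shear governs)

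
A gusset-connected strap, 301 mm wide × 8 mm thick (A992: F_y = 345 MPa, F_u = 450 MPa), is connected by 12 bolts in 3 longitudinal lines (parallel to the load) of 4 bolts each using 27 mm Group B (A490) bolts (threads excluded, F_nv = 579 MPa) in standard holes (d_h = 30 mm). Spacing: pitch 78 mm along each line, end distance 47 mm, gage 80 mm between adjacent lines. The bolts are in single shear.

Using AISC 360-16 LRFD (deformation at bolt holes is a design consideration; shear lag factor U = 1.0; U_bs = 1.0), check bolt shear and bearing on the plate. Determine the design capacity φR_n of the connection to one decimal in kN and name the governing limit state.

Bolt shear: A_b = π(27)²/4 = 572.56 mm². φR_n = 0.75 × 579 × 572.56 × 12 × 1 = 2983.6 kN.
Bearing (8 mm plate, F_u = 450 MPa): end bolts L_c = 47 − 30/2 = 32, R_n = min(1.2×32×8×450, 2.4×27×8×450) = 138.24 kN/bolt; interior L_c = 78 − 30 = 48, R_n = 207.36 kN/bolt. φR_n = 0.75 × (3×138.24 + 9×207.36) = 1710.7 kN.
Governing: min(2983.6, 1710.7) = 1710.7 kN → bearing.

1710.7 kN (bearing governs)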